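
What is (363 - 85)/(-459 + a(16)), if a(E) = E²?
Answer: -278/203 ≈ -1.3695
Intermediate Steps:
(363 - 85)/(-459 + a(16)) = (363 - 85)/(-459 + 16²) = 278/(-459 + 256) = 278/(-203) = 278*(-1/203) = -278/203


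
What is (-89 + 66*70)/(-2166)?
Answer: -4531/2166 ≈ -2.0919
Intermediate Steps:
(-89 + 66*70)/(-2166) = (-89 + 4620)*(-1/2166) = 4531*(-1/2166) = -4531/2166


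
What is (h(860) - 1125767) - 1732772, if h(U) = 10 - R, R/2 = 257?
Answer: -2859043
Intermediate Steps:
R = 514 (R = 2*257 = 514)
h(U) = -504 (h(U) = 10 - 1*514 = 10 - 514 = -504)
(h(860) - 1125767) - 1732772 = (-504 - 1125767) - 1732772 = -1126271 - 1732772 = -2859043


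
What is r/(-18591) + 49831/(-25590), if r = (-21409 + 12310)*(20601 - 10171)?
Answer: 809210119393/158581230 ≈ 5102.8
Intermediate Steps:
r = -94902570 (r = -9099*10430 = -94902570)
r/(-18591) + 49831/(-25590) = -94902570/(-18591) + 49831/(-25590) = -94902570*(-1/18591) + 49831*(-1/25590) = 31634190/6197 - 49831/25590 = 809210119393/158581230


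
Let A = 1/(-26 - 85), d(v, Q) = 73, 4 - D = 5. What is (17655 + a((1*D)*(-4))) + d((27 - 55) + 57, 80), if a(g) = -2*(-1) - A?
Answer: 1968031/111 ≈ 17730.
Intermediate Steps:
D = -1 (D = 4 - 1*5 = 4 - 5 = -1)
A = -1/111 (A = 1/(-111) = -1/111 ≈ -0.0090090)
a(g) = 223/111 (a(g) = -2*(-1) - 1*(-1/111) = 2 + 1/111 = 223/111)
(17655 + a((1*D)*(-4))) + d((27 - 55) + 57, 80) = (17655 + 223/111) + 73 = 1959928/111 + 73 = 1968031/111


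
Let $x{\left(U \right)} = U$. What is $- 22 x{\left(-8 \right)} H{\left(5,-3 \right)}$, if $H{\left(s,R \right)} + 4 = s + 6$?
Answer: $1232$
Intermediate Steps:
$H{\left(s,R \right)} = 2 + s$ ($H{\left(s,R \right)} = -4 + \left(s + 6\right) = -4 + \left(6 + s\right) = 2 + s$)
$- 22 x{\left(-8 \right)} H{\left(5,-3 \right)} = \left(-22\right) \left(-8\right) \left(2 + 5\right) = 176 \cdot 7 = 1232$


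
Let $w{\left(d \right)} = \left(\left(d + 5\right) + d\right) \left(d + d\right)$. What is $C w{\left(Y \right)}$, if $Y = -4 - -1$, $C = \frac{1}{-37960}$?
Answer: $- \frac{3}{18980} \approx -0.00015806$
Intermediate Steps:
$C = - \frac{1}{37960} \approx -2.6344 \cdot 10^{-5}$
$Y = -3$ ($Y = -4 + 1 = -3$)
$w{\left(d \right)} = 2 d \left(5 + 2 d\right)$ ($w{\left(d \right)} = \left(\left(5 + d\right) + d\right) 2 d = \left(5 + 2 d\right) 2 d = 2 d \left(5 + 2 d\right)$)
$C w{\left(Y \right)} = - \frac{2 \left(-3\right) \left(5 + 2 \left(-3\right)\right)}{37960} = - \frac{2 \left(-3\right) \left(5 - 6\right)}{37960} = - \frac{2 \left(-3\right) \left(-1\right)}{37960} = \left(- \frac{1}{37960}\right) 6 = - \frac{3}{18980}$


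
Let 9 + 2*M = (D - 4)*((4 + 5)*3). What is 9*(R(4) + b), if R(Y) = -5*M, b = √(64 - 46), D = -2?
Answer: 7695/2 + 27*√2 ≈ 3885.7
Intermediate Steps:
M = -171/2 (M = -9/2 + ((-2 - 4)*((4 + 5)*3))/2 = -9/2 + (-54*3)/2 = -9/2 + (-6*27)/2 = -9/2 + (½)*(-162) = -9/2 - 81 = -171/2 ≈ -85.500)
b = 3*√2 (b = √18 = 3*√2 ≈ 4.2426)
R(Y) = 855/2 (R(Y) = -5*(-171/2) = 855/2)
9*(R(4) + b) = 9*(855/2 + 3*√2) = 7695/2 + 27*√2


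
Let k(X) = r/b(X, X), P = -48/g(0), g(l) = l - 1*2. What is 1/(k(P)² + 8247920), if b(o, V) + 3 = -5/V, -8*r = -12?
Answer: 5929/48901918976 ≈ 1.2124e-7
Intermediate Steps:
r = 3/2 (r = -⅛*(-12) = 3/2 ≈ 1.5000)
g(l) = -2 + l (g(l) = l - 2 = -2 + l)
P = 24 (P = -48/(-2 + 0) = -48/(-2) = -48*(-½) = 24)
b(o, V) = -3 - 5/V
k(X) = 3/(2*(-3 - 5/X))
1/(k(P)² + 8247920) = 1/((-3*24/(10 + 6*24))² + 8247920) = 1/((-3*24/(10 + 144))² + 8247920) = 1/((-3*24/154)² + 8247920) = 1/((-3*24*1/154)² + 8247920) = 1/((-36/77)² + 8247920) = 1/(1296/5929 + 8247920) = 1/(48901918976/5929) = 5929/48901918976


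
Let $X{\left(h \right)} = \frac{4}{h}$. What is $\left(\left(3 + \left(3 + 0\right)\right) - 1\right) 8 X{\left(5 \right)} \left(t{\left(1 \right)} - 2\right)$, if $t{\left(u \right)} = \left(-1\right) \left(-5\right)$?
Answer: $96$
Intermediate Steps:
$t{\left(u \right)} = 5$
$\left(\left(3 + \left(3 + 0\right)\right) - 1\right) 8 X{\left(5 \right)} \left(t{\left(1 \right)} - 2\right) = \left(\left(3 + \left(3 + 0\right)\right) - 1\right) 8 \cdot \frac{4}{5} \left(5 - 2\right) = \left(\left(3 + 3\right) - 1\right) 8 \cdot 4 \cdot \frac{1}{5} \cdot 3 = \left(6 - 1\right) 8 \cdot \frac{4}{5} \cdot 3 = 5 \cdot 8 \cdot \frac{12}{5} = 40 \cdot \frac{12}{5} = 96$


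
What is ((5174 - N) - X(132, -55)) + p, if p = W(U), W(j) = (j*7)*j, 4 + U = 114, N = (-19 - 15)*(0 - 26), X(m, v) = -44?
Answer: 89034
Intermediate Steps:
N = 884 (N = -34*(-26) = 884)
U = 110 (U = -4 + 114 = 110)
W(j) = 7*j² (W(j) = (7*j)*j = 7*j²)
p = 84700 (p = 7*110² = 7*12100 = 84700)
((5174 - N) - X(132, -55)) + p = ((5174 - 1*884) - 1*(-44)) + 84700 = ((5174 - 884) + 44) + 84700 = (4290 + 44) + 84700 = 4334 + 84700 = 89034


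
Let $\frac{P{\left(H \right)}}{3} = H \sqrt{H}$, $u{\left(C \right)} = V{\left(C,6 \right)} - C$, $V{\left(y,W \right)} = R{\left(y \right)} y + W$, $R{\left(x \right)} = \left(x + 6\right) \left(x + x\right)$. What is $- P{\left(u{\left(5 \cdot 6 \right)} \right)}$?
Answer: $- 388656 \sqrt{16194} \approx -4.9459 \cdot 10^{7}$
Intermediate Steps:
$R{\left(x \right)} = 2 x \left(6 + x\right)$ ($R{\left(x \right)} = \left(6 + x\right) 2 x = 2 x \left(6 + x\right)$)
$V{\left(y,W \right)} = W + 2 y^{2} \left(6 + y\right)$ ($V{\left(y,W \right)} = 2 y \left(6 + y\right) y + W = 2 y^{2} \left(6 + y\right) + W = W + 2 y^{2} \left(6 + y\right)$)
$u{\left(C \right)} = 6 - C + 2 C^{2} \left(6 + C\right)$ ($u{\left(C \right)} = \left(6 + 2 C^{2} \left(6 + C\right)\right) - C = 6 - C + 2 C^{2} \left(6 + C\right)$)
$P{\left(H \right)} = 3 H^{\frac{3}{2}}$ ($P{\left(H \right)} = 3 H \sqrt{H} = 3 H^{\frac{3}{2}}$)
$- P{\left(u{\left(5 \cdot 6 \right)} \right)} = - 3 \left(6 - 5 \cdot 6 + 2 \left(5 \cdot 6\right)^{2} \left(6 + 5 \cdot 6\right)\right)^{\frac{3}{2}} = - 3 \left(6 - 30 + 2 \cdot 30^{2} \left(6 + 30\right)\right)^{\frac{3}{2}} = - 3 \left(6 - 30 + 2 \cdot 900 \cdot 36\right)^{\frac{3}{2}} = - 3 \left(6 - 30 + 64800\right)^{\frac{3}{2}} = - 3 \cdot 64776^{\frac{3}{2}} = - 3 \cdot 129552 \sqrt{16194} = - 388656 \sqrt{16194}$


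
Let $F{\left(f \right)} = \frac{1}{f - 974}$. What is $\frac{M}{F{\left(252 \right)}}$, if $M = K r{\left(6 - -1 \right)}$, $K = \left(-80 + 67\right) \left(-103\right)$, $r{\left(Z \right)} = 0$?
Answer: $0$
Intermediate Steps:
$K = 1339$ ($K = \left(-13\right) \left(-103\right) = 1339$)
$F{\left(f \right)} = \frac{1}{-974 + f}$
$M = 0$ ($M = 1339 \cdot 0 = 0$)
$\frac{M}{F{\left(252 \right)}} = \frac{0}{\frac{1}{-974 + 252}} = \frac{0}{\frac{1}{-722}} = \frac{0}{- \frac{1}{722}} = 0 \left(-722\right) = 0$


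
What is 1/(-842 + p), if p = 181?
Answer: -1/661 ≈ -0.0015129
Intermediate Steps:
1/(-842 + p) = 1/(-842 + 181) = 1/(-661) = -1/661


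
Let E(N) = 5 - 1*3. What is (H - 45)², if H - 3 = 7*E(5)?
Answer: 784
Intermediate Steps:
E(N) = 2 (E(N) = 5 - 3 = 2)
H = 17 (H = 3 + 7*2 = 3 + 14 = 17)
(H - 45)² = (17 - 45)² = (-28)² = 784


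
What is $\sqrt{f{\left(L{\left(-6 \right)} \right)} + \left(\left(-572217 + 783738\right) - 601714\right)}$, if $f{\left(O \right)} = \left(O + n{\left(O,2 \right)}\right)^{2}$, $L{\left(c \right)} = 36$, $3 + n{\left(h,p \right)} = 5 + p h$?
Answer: $i \sqrt{378093} \approx 614.89 i$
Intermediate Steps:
$n{\left(h,p \right)} = 2 + h p$ ($n{\left(h,p \right)} = -3 + \left(5 + p h\right) = -3 + \left(5 + h p\right) = 2 + h p$)
$f{\left(O \right)} = \left(2 + 3 O\right)^{2}$ ($f{\left(O \right)} = \left(O + \left(2 + O 2\right)\right)^{2} = \left(O + \left(2 + 2 O\right)\right)^{2} = \left(2 + 3 O\right)^{2}$)
$\sqrt{f{\left(L{\left(-6 \right)} \right)} + \left(\left(-572217 + 783738\right) - 601714\right)} = \sqrt{\left(2 + 3 \cdot 36\right)^{2} + \left(\left(-572217 + 783738\right) - 601714\right)} = \sqrt{\left(2 + 108\right)^{2} + \left(211521 - 601714\right)} = \sqrt{110^{2} - 390193} = \sqrt{12100 - 390193} = \sqrt{-378093} = i \sqrt{378093}$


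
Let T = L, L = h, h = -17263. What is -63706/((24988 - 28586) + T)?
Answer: 63706/20861 ≈ 3.0538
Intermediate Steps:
L = -17263
T = -17263
-63706/((24988 - 28586) + T) = -63706/((24988 - 28586) - 17263) = -63706/(-3598 - 17263) = -63706/(-20861) = -63706*(-1/20861) = 63706/20861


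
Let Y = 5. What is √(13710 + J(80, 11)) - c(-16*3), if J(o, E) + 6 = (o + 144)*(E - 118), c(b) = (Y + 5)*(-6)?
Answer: 60 + 2*I*√2566 ≈ 60.0 + 101.31*I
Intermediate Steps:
c(b) = -60 (c(b) = (5 + 5)*(-6) = 10*(-6) = -60)
J(o, E) = -6 + (-118 + E)*(144 + o) (J(o, E) = -6 + (o + 144)*(E - 118) = -6 + (144 + o)*(-118 + E) = -6 + (-118 + E)*(144 + o))
√(13710 + J(80, 11)) - c(-16*3) = √(13710 + (-16998 - 118*80 + 144*11 + 11*80)) - 1*(-60) = √(13710 + (-16998 - 9440 + 1584 + 880)) + 60 = √(13710 - 23974) + 60 = √(-10264) + 60 = 2*I*√2566 + 60 = 60 + 2*I*√2566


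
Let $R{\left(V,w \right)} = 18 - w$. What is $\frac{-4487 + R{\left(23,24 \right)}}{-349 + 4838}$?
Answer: $- \frac{4493}{4489} \approx -1.0009$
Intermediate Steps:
$\frac{-4487 + R{\left(23,24 \right)}}{-349 + 4838} = \frac{-4487 + \left(18 - 24\right)}{-349 + 4838} = \frac{-4487 + \left(18 - 24\right)}{4489} = \left(-4487 - 6\right) \frac{1}{4489} = \left(-4493\right) \frac{1}{4489} = - \frac{4493}{4489}$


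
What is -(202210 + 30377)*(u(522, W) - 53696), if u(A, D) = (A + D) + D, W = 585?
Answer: 12095454348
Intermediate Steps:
u(A, D) = A + 2*D
-(202210 + 30377)*(u(522, W) - 53696) = -(202210 + 30377)*((522 + 2*585) - 53696) = -232587*((522 + 1170) - 53696) = -232587*(1692 - 53696) = -232587*(-52004) = -1*(-12095454348) = 12095454348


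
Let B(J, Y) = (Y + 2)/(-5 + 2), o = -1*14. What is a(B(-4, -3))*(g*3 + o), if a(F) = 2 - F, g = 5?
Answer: 5/3 ≈ 1.6667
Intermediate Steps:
o = -14
B(J, Y) = -2/3 - Y/3 (B(J, Y) = (2 + Y)/(-3) = (2 + Y)*(-1/3) = -2/3 - Y/3)
a(B(-4, -3))*(g*3 + o) = (2 - (-2/3 - 1/3*(-3)))*(5*3 - 14) = (2 - (-2/3 + 1))*(15 - 14) = (2 - 1*1/3)*1 = (2 - 1/3)*1 = (5/3)*1 = 5/3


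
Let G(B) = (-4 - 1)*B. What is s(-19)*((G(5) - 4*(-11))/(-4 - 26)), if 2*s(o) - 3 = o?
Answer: 76/15 ≈ 5.0667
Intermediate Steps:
G(B) = -5*B
s(o) = 3/2 + o/2
s(-19)*((G(5) - 4*(-11))/(-4 - 26)) = (3/2 + (½)*(-19))*((-5*5 - 4*(-11))/(-4 - 26)) = (3/2 - 19/2)*((-25 + 44)/(-30)) = -152*(-1)/30 = -8*(-19/30) = 76/15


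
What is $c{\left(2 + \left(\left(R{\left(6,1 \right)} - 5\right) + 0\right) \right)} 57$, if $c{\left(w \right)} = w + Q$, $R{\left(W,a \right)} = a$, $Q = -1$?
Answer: $-171$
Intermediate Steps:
$c{\left(w \right)} = -1 + w$ ($c{\left(w \right)} = w - 1 = -1 + w$)
$c{\left(2 + \left(\left(R{\left(6,1 \right)} - 5\right) + 0\right) \right)} 57 = \left(-1 + \left(2 + \left(\left(1 - 5\right) + 0\right)\right)\right) 57 = \left(-1 + \left(2 + \left(-4 + 0\right)\right)\right) 57 = \left(-1 + \left(2 - 4\right)\right) 57 = \left(-1 - 2\right) 57 = \left(-3\right) 57 = -171$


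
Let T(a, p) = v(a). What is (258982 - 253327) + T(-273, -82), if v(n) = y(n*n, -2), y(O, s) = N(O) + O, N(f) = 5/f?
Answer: 5976033341/74529 ≈ 80184.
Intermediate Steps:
y(O, s) = O + 5/O (y(O, s) = 5/O + O = O + 5/O)
v(n) = n² + 5/n² (v(n) = n*n + 5/((n*n)) = n² + 5/(n²) = n² + 5/n²)
T(a, p) = (5 + a⁴)/a²
(258982 - 253327) + T(-273, -82) = (258982 - 253327) + (5 + (-273)⁴)/(-273)² = 5655 + (5 + 5554571841)/74529 = 5655 + (1/74529)*5554571846 = 5655 + 5554571846/74529 = 5976033341/74529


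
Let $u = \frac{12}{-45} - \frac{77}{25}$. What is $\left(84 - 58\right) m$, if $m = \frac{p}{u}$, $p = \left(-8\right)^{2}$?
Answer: $- \frac{124800}{251} \approx -497.21$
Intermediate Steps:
$p = 64$
$u = - \frac{251}{75}$ ($u = 12 \left(- \frac{1}{45}\right) - \frac{77}{25} = - \frac{4}{15} - \frac{77}{25} = - \frac{251}{75} \approx -3.3467$)
$m = - \frac{4800}{251}$ ($m = \frac{64}{- \frac{251}{75}} = 64 \left(- \frac{75}{251}\right) = - \frac{4800}{251} \approx -19.124$)
$\left(84 - 58\right) m = \left(84 - 58\right) \left(- \frac{4800}{251}\right) = 26 \left(- \frac{4800}{251}\right) = - \frac{124800}{251}$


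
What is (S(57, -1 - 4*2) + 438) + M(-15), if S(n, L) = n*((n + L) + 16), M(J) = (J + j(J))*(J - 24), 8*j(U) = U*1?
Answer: 37953/8 ≈ 4744.1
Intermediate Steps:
j(U) = U/8 (j(U) = (U*1)/8 = U/8)
M(J) = 9*J*(-24 + J)/8 (M(J) = (J + J/8)*(J - 24) = (9*J/8)*(-24 + J) = 9*J*(-24 + J)/8)
S(n, L) = n*(16 + L + n) (S(n, L) = n*((L + n) + 16) = n*(16 + L + n))
(S(57, -1 - 4*2) + 438) + M(-15) = (57*(16 + (-1 - 4*2) + 57) + 438) + (9/8)*(-15)*(-24 - 15) = (57*(16 + (-1 - 8) + 57) + 438) + (9/8)*(-15)*(-39) = (57*(16 - 9 + 57) + 438) + 5265/8 = (57*64 + 438) + 5265/8 = (3648 + 438) + 5265/8 = 4086 + 5265/8 = 37953/8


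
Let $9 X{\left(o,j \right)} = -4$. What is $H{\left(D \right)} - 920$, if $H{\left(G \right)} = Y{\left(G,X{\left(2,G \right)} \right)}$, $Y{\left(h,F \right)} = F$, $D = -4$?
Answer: $- \frac{8284}{9} \approx -920.44$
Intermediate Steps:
$X{\left(o,j \right)} = - \frac{4}{9}$ ($X{\left(o,j \right)} = \frac{1}{9} \left(-4\right) = - \frac{4}{9}$)
$H{\left(G \right)} = - \frac{4}{9}$
$H{\left(D \right)} - 920 = - \frac{4}{9} - 920 = - \frac{8284}{9}$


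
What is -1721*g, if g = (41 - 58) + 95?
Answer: -134238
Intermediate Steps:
g = 78 (g = -17 + 95 = 78)
-1721*g = -1721*78 = -134238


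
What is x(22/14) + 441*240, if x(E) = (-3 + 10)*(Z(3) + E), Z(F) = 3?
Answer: 105872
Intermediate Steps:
x(E) = 21 + 7*E (x(E) = (-3 + 10)*(3 + E) = 7*(3 + E) = 21 + 7*E)
x(22/14) + 441*240 = (21 + 7*(22/14)) + 441*240 = (21 + 7*(22*(1/14))) + 105840 = (21 + 7*(11/7)) + 105840 = (21 + 11) + 105840 = 32 + 105840 = 105872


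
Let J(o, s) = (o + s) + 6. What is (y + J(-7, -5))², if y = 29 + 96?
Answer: 14161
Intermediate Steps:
J(o, s) = 6 + o + s
y = 125
(y + J(-7, -5))² = (125 + (6 - 7 - 5))² = (125 - 6)² = 119² = 14161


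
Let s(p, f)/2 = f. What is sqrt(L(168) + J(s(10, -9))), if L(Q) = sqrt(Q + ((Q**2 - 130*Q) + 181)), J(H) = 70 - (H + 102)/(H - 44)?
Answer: sqrt(68572 + 961*sqrt(6733))/31 ≈ 12.386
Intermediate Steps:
s(p, f) = 2*f
J(H) = 70 - (102 + H)/(-44 + H)
L(Q) = sqrt(181 + Q**2 - 129*Q) (L(Q) = sqrt(Q + (181 + Q**2 - 130*Q)) = sqrt(181 + Q**2 - 129*Q))
sqrt(L(168) + J(s(10, -9))) = sqrt(sqrt(181 + 168**2 - 129*168) + (-3182 + 69*(2*(-9)))/(-44 + 2*(-9))) = sqrt(sqrt(181 + 28224 - 21672) + (-3182 + 69*(-18))/(-44 - 18)) = sqrt(sqrt(6733) + (-3182 - 1242)/(-62)) = sqrt(sqrt(6733) - 1/62*(-4424)) = sqrt(sqrt(6733) + 2212/31) = sqrt(2212/31 + sqrt(6733))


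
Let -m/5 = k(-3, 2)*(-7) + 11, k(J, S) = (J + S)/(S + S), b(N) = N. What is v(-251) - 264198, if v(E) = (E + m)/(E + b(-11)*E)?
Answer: -2652549179/10040 ≈ -2.6420e+5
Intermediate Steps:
k(J, S) = (J + S)/(2*S) (k(J, S) = (J + S)/((2*S)) = (J + S)*(1/(2*S)) = (J + S)/(2*S))
m = -255/4 (m = -5*(((½)*(-3 + 2)/2)*(-7) + 11) = -5*(((½)*(½)*(-1))*(-7) + 11) = -5*(-¼*(-7) + 11) = -5*(7/4 + 11) = -5*51/4 = -255/4 ≈ -63.750)
v(E) = -(-255/4 + E)/(10*E) (v(E) = (E - 255/4)/(E - 11*E) = (-255/4 + E)/((-10*E)) = (-255/4 + E)*(-1/(10*E)) = -(-255/4 + E)/(10*E))
v(-251) - 264198 = (1/40)*(255 - 4*(-251))/(-251) - 264198 = (1/40)*(-1/251)*(255 + 1004) - 264198 = (1/40)*(-1/251)*1259 - 264198 = -1259/10040 - 264198 = -2652549179/10040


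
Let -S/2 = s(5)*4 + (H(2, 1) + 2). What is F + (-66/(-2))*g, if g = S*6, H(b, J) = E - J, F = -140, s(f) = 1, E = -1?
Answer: -1724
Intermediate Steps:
H(b, J) = -1 - J
S = -8 (S = -2*(1*4 + ((-1 - 1*1) + 2)) = -2*(4 + ((-1 - 1) + 2)) = -2*(4 + (-2 + 2)) = -2*(4 + 0) = -2*4 = -8)
g = -48 (g = -8*6 = -48)
F + (-66/(-2))*g = -140 - 66/(-2)*(-48) = -140 - 66*(-½)*(-48) = -140 + 33*(-48) = -140 - 1584 = -1724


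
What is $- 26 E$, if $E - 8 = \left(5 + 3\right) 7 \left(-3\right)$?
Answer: $4160$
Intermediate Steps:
$E = -160$ ($E = 8 + \left(5 + 3\right) 7 \left(-3\right) = 8 + 8 \cdot 7 \left(-3\right) = 8 + 56 \left(-3\right) = 8 - 168 = -160$)
$- 26 E = \left(-26\right) \left(-160\right) = 4160$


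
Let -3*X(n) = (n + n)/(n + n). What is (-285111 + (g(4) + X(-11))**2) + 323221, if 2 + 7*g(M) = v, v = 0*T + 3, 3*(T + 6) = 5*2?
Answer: 16806526/441 ≈ 38110.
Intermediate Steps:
T = -8/3 (T = -6 + (5*2)/3 = -6 + (1/3)*10 = -6 + 10/3 = -8/3 ≈ -2.6667)
X(n) = -1/3 (X(n) = -(n + n)/(3*(n + n)) = -2*n/(3*(2*n)) = -2*n*1/(2*n)/3 = -1/3*1 = -1/3)
v = 3 (v = 0*(-8/3) + 3 = 0 + 3 = 3)
g(M) = 1/7 (g(M) = -2/7 + (1/7)*3 = -2/7 + 3/7 = 1/7)
(-285111 + (g(4) + X(-11))**2) + 323221 = (-285111 + (1/7 - 1/3)**2) + 323221 = (-285111 + (-4/21)**2) + 323221 = (-285111 + 16/441) + 323221 = -125733935/441 + 323221 = 16806526/441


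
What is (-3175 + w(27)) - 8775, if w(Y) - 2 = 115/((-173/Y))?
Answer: -2070109/173 ≈ -11966.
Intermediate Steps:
w(Y) = 2 - 115*Y/173 (w(Y) = 2 + 115/((-173/Y)) = 2 + 115*(-Y/173) = 2 - 115*Y/173)
(-3175 + w(27)) - 8775 = (-3175 + (2 - 115/173*27)) - 8775 = (-3175 + (2 - 3105/173)) - 8775 = (-3175 - 2759/173) - 8775 = -552034/173 - 8775 = -2070109/173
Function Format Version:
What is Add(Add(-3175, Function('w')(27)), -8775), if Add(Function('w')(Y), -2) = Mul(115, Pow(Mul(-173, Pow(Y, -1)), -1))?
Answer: Rational(-2070109, 173) ≈ -11966.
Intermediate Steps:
Function('w')(Y) = Add(2, Mul(Rational(-115, 173), Y)) (Function('w')(Y) = Add(2, Mul(115, Pow(Mul(-173, Pow(Y, -1)), -1))) = Add(2, Mul(115, Mul(Rational(-1, 173), Y))) = Add(2, Mul(Rational(-115, 173), Y)))
Add(Add(-3175, Function('w')(27)), -8775) = Add(Add(-3175, Add(2, Mul(Rational(-115, 173), 27))), -8775) = Add(Add(-3175, Add(2, Rational(-3105, 173))), -8775) = Add(Add(-3175, Rational(-2759, 173)), -8775) = Add(Rational(-552034, 173), -8775) = Rational(-2070109, 173)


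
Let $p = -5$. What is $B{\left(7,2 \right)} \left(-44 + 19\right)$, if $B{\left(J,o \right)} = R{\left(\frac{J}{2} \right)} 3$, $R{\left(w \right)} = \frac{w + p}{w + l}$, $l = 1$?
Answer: $25$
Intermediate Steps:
$R{\left(w \right)} = \frac{-5 + w}{1 + w}$ ($R{\left(w \right)} = \frac{w - 5}{w + 1} = \frac{-5 + w}{1 + w}$)
$B{\left(J,o \right)} = \frac{3 \left(-5 + \frac{J}{2}\right)}{1 + \frac{J}{2}}$ ($B{\left(J,o \right)} = \frac{-5 + \frac{J}{2}}{1 + \frac{J}{2}} \cdot 3 = \frac{3 \left(-5 + \frac{J}{2}\right)}{1 + \frac{J}{2}}$)
$B{\left(7,2 \right)} \left(-44 + 19\right) = \frac{3 \left(-10 + 7\right)}{2 + 7} \left(-44 + 19\right) = 3 \cdot \frac{1}{9} \left(-3\right) \left(-25\right) = \left(-1\right) \left(-25\right) = 25$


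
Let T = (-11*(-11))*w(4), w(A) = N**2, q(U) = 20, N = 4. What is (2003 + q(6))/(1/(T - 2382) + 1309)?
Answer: 902258/583813 ≈ 1.5455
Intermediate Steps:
w(A) = 16 (w(A) = 4**2 = 16)
T = 1936 (T = -11*(-11)*16 = 121*16 = 1936)
(2003 + q(6))/(1/(T - 2382) + 1309) = (2003 + 20)/(1/(1936 - 2382) + 1309) = 2023/(1/(-446) + 1309) = 2023/(-1/446 + 1309) = 2023/(583813/446) = 2023*(446/583813) = 902258/583813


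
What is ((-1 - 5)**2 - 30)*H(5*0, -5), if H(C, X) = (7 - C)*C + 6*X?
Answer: -180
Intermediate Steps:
H(C, X) = 6*X + C*(7 - C) (H(C, X) = C*(7 - C) + 6*X = 6*X + C*(7 - C))
((-1 - 5)**2 - 30)*H(5*0, -5) = ((-1 - 5)**2 - 30)*(-(5*0)**2 + 6*(-5) + 7*(5*0)) = ((-6)**2 - 30)*(-1*0**2 - 30 + 7*0) = (36 - 30)*(-1*0 - 30 + 0) = 6*(0 - 30 + 0) = 6*(-30) = -180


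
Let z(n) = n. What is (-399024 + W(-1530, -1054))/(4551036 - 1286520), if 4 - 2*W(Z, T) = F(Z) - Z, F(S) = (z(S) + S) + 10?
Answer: -66377/544086 ≈ -0.12200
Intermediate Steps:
F(S) = 10 + 2*S (F(S) = (S + S) + 10 = 2*S + 10 = 10 + 2*S)
W(Z, T) = -3 - Z/2 (W(Z, T) = 2 - ((10 + 2*Z) - Z)/2 = 2 - (10 + Z)/2 = 2 + (-5 - Z/2) = -3 - Z/2)
(-399024 + W(-1530, -1054))/(4551036 - 1286520) = (-399024 + (-3 - ½*(-1530)))/(4551036 - 1286520) = (-399024 + (-3 + 765))/3264516 = (-399024 + 762)*(1/3264516) = -398262*1/3264516 = -66377/544086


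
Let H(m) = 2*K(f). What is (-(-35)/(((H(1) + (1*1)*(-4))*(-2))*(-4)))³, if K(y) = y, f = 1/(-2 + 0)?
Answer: -343/512 ≈ -0.66992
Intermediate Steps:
f = -½ (f = 1/(-2) = -½ ≈ -0.50000)
H(m) = -1 (H(m) = 2*(-½) = -1)
(-(-35)/(((H(1) + (1*1)*(-4))*(-2))*(-4)))³ = (-(-35)/(((-1 + (1*1)*(-4))*(-2))*(-4)))³ = (-(-35)/(((-1 + 1*(-4))*(-2))*(-4)))³ = (-(-35)/(((-1 - 4)*(-2))*(-4)))³ = (-(-35)/(-5*(-2)*(-4)))³ = (-(-35)/(10*(-4)))³ = (-(-35)/(-40))³ = (-(-35)*(-1)/40)³ = (-7*⅛)³ = (-7/8)³ = -343/512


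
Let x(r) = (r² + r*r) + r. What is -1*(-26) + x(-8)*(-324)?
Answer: -38854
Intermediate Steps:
x(r) = r + 2*r² (x(r) = (r² + r²) + r = 2*r² + r = r + 2*r²)
-1*(-26) + x(-8)*(-324) = -1*(-26) - 8*(1 + 2*(-8))*(-324) = 26 - 8*(1 - 16)*(-324) = 26 - 8*(-15)*(-324) = 26 + 120*(-324) = 26 - 38880 = -38854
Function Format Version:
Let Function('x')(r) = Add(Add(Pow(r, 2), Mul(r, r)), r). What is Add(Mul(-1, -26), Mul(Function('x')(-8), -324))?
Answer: -38854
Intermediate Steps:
Function('x')(r) = Add(r, Mul(2, Pow(r, 2))) (Function('x')(r) = Add(Add(Pow(r, 2), Pow(r, 2)), r) = Add(Mul(2, Pow(r, 2)), r) = Add(r, Mul(2, Pow(r, 2))))
Add(Mul(-1, -26), Mul(Function('x')(-8), -324)) = Add(Mul(-1, -26), Mul(Mul(-8, Add(1, Mul(2, -8))), -324)) = Add(26, Mul(Mul(-8, Add(1, -16)), -324)) = Add(26, Mul(Mul(-8, -15), -324)) = Add(26, Mul(120, -324)) = Add(26, -38880) = -38854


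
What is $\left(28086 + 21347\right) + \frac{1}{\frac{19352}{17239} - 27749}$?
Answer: $\frac{23646060944108}{478345659} \approx 49433.0$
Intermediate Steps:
$\left(28086 + 21347\right) + \frac{1}{\frac{19352}{17239} - 27749} = 49433 + \frac{1}{19352 \cdot \frac{1}{17239} - 27749} = 49433 + \frac{1}{\frac{19352}{17239} - 27749} = 49433 + \frac{1}{- \frac{478345659}{17239}} = 49433 - \frac{17239}{478345659} = \frac{23646060944108}{478345659}$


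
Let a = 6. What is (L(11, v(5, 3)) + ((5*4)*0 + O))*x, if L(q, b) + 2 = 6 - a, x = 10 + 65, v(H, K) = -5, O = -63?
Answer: -4875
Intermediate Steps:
x = 75
L(q, b) = -2 (L(q, b) = -2 + (6 - 1*6) = -2 + (6 - 6) = -2 + 0 = -2)
(L(11, v(5, 3)) + ((5*4)*0 + O))*x = (-2 + ((5*4)*0 - 63))*75 = (-2 + (20*0 - 63))*75 = (-2 + (0 - 63))*75 = (-2 - 63)*75 = -65*75 = -4875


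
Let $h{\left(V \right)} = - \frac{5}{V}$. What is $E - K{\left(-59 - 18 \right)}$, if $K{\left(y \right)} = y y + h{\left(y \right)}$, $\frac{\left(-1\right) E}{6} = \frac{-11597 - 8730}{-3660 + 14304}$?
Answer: $- \frac{808333233}{136598} \approx -5917.6$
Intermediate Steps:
$E = \frac{20327}{1774}$ ($E = - 6 \frac{-11597 - 8730}{-3660 + 14304} = - 6 \left(- \frac{20327}{10644}\right) = - 6 \left(\left(-20327\right) \frac{1}{10644}\right) = \left(-6\right) \left(- \frac{20327}{10644}\right) = \frac{20327}{1774} \approx 11.458$)
$K{\left(y \right)} = y^{2} - \frac{5}{y}$ ($K{\left(y \right)} = y y - \frac{5}{y} = y^{2} - \frac{5}{y}$)
$E - K{\left(-59 - 18 \right)} = \frac{20327}{1774} - \frac{-5 + \left(-59 - 18\right)^{3}}{-59 - 18} = \frac{20327}{1774} - \frac{-5 + \left(-77\right)^{3}}{-77} = \frac{20327}{1774} - - \frac{-5 - 456533}{77} = \frac{20327}{1774} - \left(- \frac{1}{77}\right) \left(-456538\right) = \frac{20327}{1774} - \frac{456538}{77} = - \frac{808333233}{136598}$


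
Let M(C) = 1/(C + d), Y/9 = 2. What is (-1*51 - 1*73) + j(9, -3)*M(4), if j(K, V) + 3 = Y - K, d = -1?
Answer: -122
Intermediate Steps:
Y = 18 (Y = 9*2 = 18)
j(K, V) = 15 - K (j(K, V) = -3 + (18 - K) = 15 - K)
M(C) = 1/(-1 + C) (M(C) = 1/(C - 1) = 1/(-1 + C))
(-1*51 - 1*73) + j(9, -3)*M(4) = (-1*51 - 1*73) + (15 - 1*9)/(-1 + 4) = (-51 - 73) + (15 - 9)/3 = -124 + 6*(⅓) = -124 + 2 = -122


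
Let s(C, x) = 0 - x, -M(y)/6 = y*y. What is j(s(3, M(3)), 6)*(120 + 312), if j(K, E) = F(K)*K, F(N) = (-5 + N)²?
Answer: 56010528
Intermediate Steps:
M(y) = -6*y² (M(y) = -6*y*y = -6*y²)
s(C, x) = -x
j(K, E) = K*(-5 + K)² (j(K, E) = (-5 + K)²*K = K*(-5 + K)²)
j(s(3, M(3)), 6)*(120 + 312) = ((-(-6)*3²)*(-5 - (-6)*3²)²)*(120 + 312) = ((-(-6)*9)*(-5 - (-6)*9)²)*432 = ((-1*(-54))*(-5 - 1*(-54))²)*432 = (54*(-5 + 54)²)*432 = (54*49²)*432 = (54*2401)*432 = 129654*432 = 56010528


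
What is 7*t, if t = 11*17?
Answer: 1309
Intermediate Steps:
t = 187
7*t = 7*187 = 1309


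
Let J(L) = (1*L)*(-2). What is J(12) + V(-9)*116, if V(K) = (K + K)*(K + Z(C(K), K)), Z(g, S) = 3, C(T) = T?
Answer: 12504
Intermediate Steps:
V(K) = 2*K*(3 + K) (V(K) = (K + K)*(K + 3) = (2*K)*(3 + K) = 2*K*(3 + K))
J(L) = -2*L (J(L) = L*(-2) = -2*L)
J(12) + V(-9)*116 = -2*12 + (2*(-9)*(3 - 9))*116 = -24 + (2*(-9)*(-6))*116 = -24 + 108*116 = -24 + 12528 = 12504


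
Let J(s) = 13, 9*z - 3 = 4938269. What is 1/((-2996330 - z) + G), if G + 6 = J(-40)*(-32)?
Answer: -9/31909040 ≈ -2.8205e-7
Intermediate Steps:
z = 4938272/9 (z = 1/3 + (1/9)*4938269 = 1/3 + 4938269/9 = 4938272/9 ≈ 5.4870e+5)
G = -422 (G = -6 + 13*(-32) = -6 - 416 = -422)
1/((-2996330 - z) + G) = 1/((-2996330 - 1*4938272/9) - 422) = 1/((-2996330 - 4938272/9) - 422) = 1/(-31905242/9 - 422) = 1/(-31909040/9) = -9/31909040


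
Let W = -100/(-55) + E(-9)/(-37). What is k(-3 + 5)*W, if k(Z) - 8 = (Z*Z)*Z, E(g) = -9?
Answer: 13424/407 ≈ 32.983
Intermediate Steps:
k(Z) = 8 + Z**3 (k(Z) = 8 + (Z*Z)*Z = 8 + Z**2*Z = 8 + Z**3)
W = 839/407 (W = -100/(-55) - 9/(-37) = -100*(-1/55) - 9*(-1/37) = 20/11 + 9/37 = 839/407 ≈ 2.0614)
k(-3 + 5)*W = (8 + (-3 + 5)**3)*(839/407) = (8 + 2**3)*(839/407) = (8 + 8)*(839/407) = 16*(839/407) = 13424/407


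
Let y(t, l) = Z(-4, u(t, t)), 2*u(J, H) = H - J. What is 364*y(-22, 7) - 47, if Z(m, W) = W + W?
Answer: -47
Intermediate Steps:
u(J, H) = H/2 - J/2 (u(J, H) = (H - J)/2 = H/2 - J/2)
Z(m, W) = 2*W
y(t, l) = 0 (y(t, l) = 2*(t/2 - t/2) = 2*0 = 0)
364*y(-22, 7) - 47 = 364*0 - 47 = 0 - 47 = -47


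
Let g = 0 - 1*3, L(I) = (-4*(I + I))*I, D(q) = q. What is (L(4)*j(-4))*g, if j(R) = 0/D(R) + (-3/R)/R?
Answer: -72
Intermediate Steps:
L(I) = -8*I² (L(I) = (-8*I)*I = -8*I²)
g = -3 (g = 0 - 3 = -3)
j(R) = -3/R² (j(R) = 0/R + (-3/R)/R = 0 - 3/R² = -3/R²)
(L(4)*j(-4))*g = ((-8*4²)*(-3/(-4)²))*(-3) = ((-8*16)*(-3*1/16))*(-3) = -128*(-3/16)*(-3) = 24*(-3) = -72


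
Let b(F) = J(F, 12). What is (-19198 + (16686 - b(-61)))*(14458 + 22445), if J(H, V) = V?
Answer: -93143172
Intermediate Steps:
b(F) = 12
(-19198 + (16686 - b(-61)))*(14458 + 22445) = (-19198 + (16686 - 1*12))*(14458 + 22445) = (-19198 + (16686 - 12))*36903 = (-19198 + 16674)*36903 = -2524*36903 = -93143172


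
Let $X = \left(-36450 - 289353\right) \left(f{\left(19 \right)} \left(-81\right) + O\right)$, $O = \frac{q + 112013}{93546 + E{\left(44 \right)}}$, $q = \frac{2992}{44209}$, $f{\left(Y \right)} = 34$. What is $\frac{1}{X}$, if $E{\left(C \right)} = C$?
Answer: $\frac{376138210}{337347650055031263} \approx 1.115 \cdot 10^{-9}$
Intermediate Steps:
$q = \frac{272}{4019}$ ($q = 2992 \cdot \frac{1}{44209} = \frac{272}{4019} \approx 0.067679$)
$O = \frac{450180519}{376138210}$ ($O = \frac{\frac{272}{4019} + 112013}{93546 + 44} = \frac{450180519}{4019 \cdot 93590} = \frac{450180519}{4019} \cdot \frac{1}{93590} = \frac{450180519}{376138210} \approx 1.1968$)
$X = \frac{337347650055031263}{376138210}$ ($X = \left(-36450 - 289353\right) \left(34 \left(-81\right) + \frac{450180519}{376138210}\right) = - 325803 \left(-2754 + \frac{450180519}{376138210}\right) = \left(-325803\right) \left(- \frac{1035434449821}{376138210}\right) = \frac{337347650055031263}{376138210} \approx 8.9687 \cdot 10^{8}$)
$\frac{1}{X} = \frac{1}{\frac{337347650055031263}{376138210}} = \frac{376138210}{337347650055031263}$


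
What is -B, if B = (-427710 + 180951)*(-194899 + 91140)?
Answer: -25603467081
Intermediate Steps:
B = 25603467081 (B = -246759*(-103759) = 25603467081)
-B = -1*25603467081 = -25603467081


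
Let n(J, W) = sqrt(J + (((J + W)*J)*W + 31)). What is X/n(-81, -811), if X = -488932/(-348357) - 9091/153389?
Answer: -71829877061*I*sqrt(58596422)/3131048940433958406 ≈ -0.00017561*I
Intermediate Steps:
n(J, W) = sqrt(31 + J + J*W*(J + W)) (n(J, W) = sqrt(J + ((J*(J + W))*W + 31)) = sqrt(J + (J*W*(J + W) + 31)) = sqrt(J + (31 + J*W*(J + W))) = sqrt(31 + J + J*W*(J + W)))
X = 71829877061/53434131873 (X = -488932*(-1/348357) - 9091*1/153389 = 488932/348357 - 9091/153389 = 71829877061/53434131873 ≈ 1.3443)
X/n(-81, -811) = 71829877061/(53434131873*(sqrt(31 - 81 - 81*(-811)**2 - 811*(-81)**2))) = 71829877061/(53434131873*(sqrt(31 - 81 - 81*657721 - 811*6561))) = 71829877061/(53434131873*(sqrt(31 - 81 - 53275401 - 5320971))) = 71829877061/(53434131873*(sqrt(-58596422))) = 71829877061/(53434131873*((I*sqrt(58596422)))) = 71829877061*(-I*sqrt(58596422)/58596422)/53434131873 = -71829877061*I*sqrt(58596422)/3131048940433958406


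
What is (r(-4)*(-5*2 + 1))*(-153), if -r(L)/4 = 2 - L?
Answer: -33048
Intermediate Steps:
r(L) = -8 + 4*L (r(L) = -4*(2 - L) = -8 + 4*L)
(r(-4)*(-5*2 + 1))*(-153) = ((-8 + 4*(-4))*(-5*2 + 1))*(-153) = ((-8 - 16)*(-10 + 1))*(-153) = -24*(-9)*(-153) = 216*(-153) = -33048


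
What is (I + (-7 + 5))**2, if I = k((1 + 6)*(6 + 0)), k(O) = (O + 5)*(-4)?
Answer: 36100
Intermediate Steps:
k(O) = -20 - 4*O (k(O) = (5 + O)*(-4) = -20 - 4*O)
I = -188 (I = -20 - 4*(1 + 6)*(6 + 0) = -20 - 28*6 = -20 - 4*42 = -20 - 168 = -188)
(I + (-7 + 5))**2 = (-188 + (-7 + 5))**2 = (-188 - 2)**2 = (-190)**2 = 36100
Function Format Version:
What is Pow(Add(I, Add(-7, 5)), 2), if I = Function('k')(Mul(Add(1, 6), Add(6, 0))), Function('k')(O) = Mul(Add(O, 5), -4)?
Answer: 36100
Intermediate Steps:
Function('k')(O) = Add(-20, Mul(-4, O)) (Function('k')(O) = Mul(Add(5, O), -4) = Add(-20, Mul(-4, O)))
I = -188 (I = Add(-20, Mul(-4, Mul(Add(1, 6), Add(6, 0)))) = Add(-20, Mul(-4, Mul(7, 6))) = Add(-20, Mul(-4, 42)) = Add(-20, -168) = -188)
Pow(Add(I, Add(-7, 5)), 2) = Pow(Add(-188, Add(-7, 5)), 2) = Pow(Add(-188, -2), 2) = Pow(-190, 2) = 36100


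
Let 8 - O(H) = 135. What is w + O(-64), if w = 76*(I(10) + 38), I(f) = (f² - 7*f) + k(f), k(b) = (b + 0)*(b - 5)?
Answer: 8841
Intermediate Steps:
k(b) = b*(-5 + b)
O(H) = -127 (O(H) = 8 - 1*135 = 8 - 135 = -127)
I(f) = f² - 7*f + f*(-5 + f) (I(f) = (f² - 7*f) + f*(-5 + f) = f² - 7*f + f*(-5 + f))
w = 8968 (w = 76*(2*10*(-6 + 10) + 38) = 76*(2*10*4 + 38) = 76*(80 + 38) = 76*118 = 8968)
w + O(-64) = 8968 - 127 = 8841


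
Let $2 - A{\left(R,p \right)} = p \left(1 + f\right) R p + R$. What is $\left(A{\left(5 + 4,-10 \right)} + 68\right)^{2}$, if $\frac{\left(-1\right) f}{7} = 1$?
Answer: $29822521$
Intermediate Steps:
$f = -7$ ($f = \left(-7\right) 1 = -7$)
$A{\left(R,p \right)} = 2 - R + 6 R p^{2}$ ($A{\left(R,p \right)} = 2 - \left(p \left(1 - 7\right) R p + R\right) = 2 - \left(p \left(-6\right) R p + R\right) = 2 - \left(- 6 p R p + R\right) = 2 - \left(- 6 R p p + R\right) = 2 - \left(- 6 R p^{2} + R\right) = 2 - \left(R - 6 R p^{2}\right) = 2 + \left(- R + 6 R p^{2}\right) = 2 - R + 6 R p^{2}$)
$\left(A{\left(5 + 4,-10 \right)} + 68\right)^{2} = \left(\left(2 - \left(5 + 4\right) + 6 \left(5 + 4\right) \left(-10\right)^{2}\right) + 68\right)^{2} = \left(\left(2 - 9 + 6 \cdot 9 \cdot 100\right) + 68\right)^{2} = \left(\left(2 - 9 + 5400\right) + 68\right)^{2} = \left(5393 + 68\right)^{2} = 5461^{2} = 29822521$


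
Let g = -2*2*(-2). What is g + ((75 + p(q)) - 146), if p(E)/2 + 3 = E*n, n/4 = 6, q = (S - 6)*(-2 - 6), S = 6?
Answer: -69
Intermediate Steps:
q = 0 (q = (6 - 6)*(-2 - 6) = 0*(-8) = 0)
n = 24 (n = 4*6 = 24)
g = 8 (g = -4*(-2) = 8)
p(E) = -6 + 48*E (p(E) = -6 + 2*(E*24) = -6 + 2*(24*E) = -6 + 48*E)
g + ((75 + p(q)) - 146) = 8 + ((75 + (-6 + 48*0)) - 146) = 8 + ((75 + (-6 + 0)) - 146) = 8 + ((75 - 6) - 146) = 8 + (69 - 146) = 8 - 77 = -69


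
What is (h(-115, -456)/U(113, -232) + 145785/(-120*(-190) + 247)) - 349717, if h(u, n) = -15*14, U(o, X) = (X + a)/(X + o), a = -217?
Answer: -3619418023916/10348103 ≈ -3.4977e+5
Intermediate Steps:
U(o, X) = (-217 + X)/(X + o) (U(o, X) = (X - 217)/(X + o) = (-217 + X)/(X + o))
h(u, n) = -210
(h(-115, -456)/U(113, -232) + 145785/(-120*(-190) + 247)) - 349717 = (-210*(-232 + 113)/(-217 - 232) + 145785/(-120*(-190) + 247)) - 349717 = (-210/(-449/(-119)) + 145785/(22800 + 247)) - 349717 = (-210/((-1/119*(-449))) + 145785/23047) - 349717 = (-210/449/119 + 145785*(1/23047)) - 349717 = (-210*119/449 + 145785/23047) - 349717 = (-24990/449 + 145785/23047) - 349717 = -510487065/10348103 - 349717 = -3619418023916/10348103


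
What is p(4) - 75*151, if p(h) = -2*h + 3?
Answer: -11330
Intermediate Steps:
p(h) = 3 - 2*h
p(4) - 75*151 = (3 - 2*4) - 75*151 = (3 - 8) - 11325 = -5 - 11325 = -11330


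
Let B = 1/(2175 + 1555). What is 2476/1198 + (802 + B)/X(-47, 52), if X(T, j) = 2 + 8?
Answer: 1838062539/22342700 ≈ 82.267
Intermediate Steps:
X(T, j) = 10
B = 1/3730 ≈ 0.00026810
2476/1198 + (802 + B)/X(-47, 52) = 2476/1198 + (802 + 1/3730)/10 = 2476*(1/1198) + (2991461/3730)*(⅒) = 1238/599 + 2991461/37300 = 1838062539/22342700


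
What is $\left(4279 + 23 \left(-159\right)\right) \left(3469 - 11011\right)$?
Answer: $-4691124$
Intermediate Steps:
$\left(4279 + 23 \left(-159\right)\right) \left(3469 - 11011\right) = \left(4279 - 3657\right) \left(-7542\right) = 622 \left(-7542\right) = -4691124$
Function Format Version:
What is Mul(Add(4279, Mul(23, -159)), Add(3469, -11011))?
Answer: -4691124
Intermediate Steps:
Mul(Add(4279, Mul(23, -159)), Add(3469, -11011)) = Mul(Add(4279, -3657), -7542) = Mul(622, -7542) = -4691124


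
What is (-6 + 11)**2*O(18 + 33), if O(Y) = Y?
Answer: 1275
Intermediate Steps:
(-6 + 11)**2*O(18 + 33) = (-6 + 11)**2*(18 + 33) = 5**2*51 = 25*51 = 1275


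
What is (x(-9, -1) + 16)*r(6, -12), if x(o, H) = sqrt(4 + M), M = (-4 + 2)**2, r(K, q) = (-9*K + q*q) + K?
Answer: 1536 + 192*sqrt(2) ≈ 1807.5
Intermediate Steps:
r(K, q) = q**2 - 8*K (r(K, q) = (-9*K + q**2) + K = (q**2 - 9*K) + K = q**2 - 8*K)
M = 4 (M = (-2)**2 = 4)
x(o, H) = 2*sqrt(2) (x(o, H) = sqrt(4 + 4) = sqrt(8) = 2*sqrt(2))
(x(-9, -1) + 16)*r(6, -12) = (2*sqrt(2) + 16)*((-12)**2 - 8*6) = (16 + 2*sqrt(2))*(144 - 48) = (16 + 2*sqrt(2))*96 = 1536 + 192*sqrt(2)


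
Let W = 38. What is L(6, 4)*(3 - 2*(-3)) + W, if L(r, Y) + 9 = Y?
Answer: -7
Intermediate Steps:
L(r, Y) = -9 + Y
L(6, 4)*(3 - 2*(-3)) + W = (-9 + 4)*(3 - 2*(-3)) + 38 = -5*(3 + 6) + 38 = -5*9 + 38 = -45 + 38 = -7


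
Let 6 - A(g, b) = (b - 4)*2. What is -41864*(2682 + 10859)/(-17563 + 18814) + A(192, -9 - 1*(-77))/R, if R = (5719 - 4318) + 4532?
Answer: -3363301708214/7422183 ≈ -4.5314e+5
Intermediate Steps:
A(g, b) = 14 - 2*b (A(g, b) = 6 - (b - 4)*2 = 6 - (-4 + b)*2 = 6 - (-8 + 2*b) = 6 + (8 - 2*b) = 14 - 2*b)
R = 5933 (R = 1401 + 4532 = 5933)
-41864*(2682 + 10859)/(-17563 + 18814) + A(192, -9 - 1*(-77))/R = -41864*(2682 + 10859)/(-17563 + 18814) + (14 - 2*(-9 - 1*(-77)))/5933 = -41864/(1251/13541) + (14 - 2*(-9 + 77))*(1/5933) = -41864/(1251*(1/13541)) + (14 - 2*68)*(1/5933) = -41864/1251/13541 + (14 - 136)*(1/5933) = -41864*13541/1251 - 122*1/5933 = -566880424/1251 - 122/5933 = -3363301708214/7422183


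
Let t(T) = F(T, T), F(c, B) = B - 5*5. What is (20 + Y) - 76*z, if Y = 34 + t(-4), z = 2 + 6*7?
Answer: -3319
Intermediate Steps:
F(c, B) = -25 + B (F(c, B) = B - 25 = -25 + B)
t(T) = -25 + T
z = 44 (z = 2 + 42 = 44)
Y = 5 (Y = 34 + (-25 - 4) = 34 - 29 = 5)
(20 + Y) - 76*z = (20 + 5) - 76*44 = 25 - 3344 = -3319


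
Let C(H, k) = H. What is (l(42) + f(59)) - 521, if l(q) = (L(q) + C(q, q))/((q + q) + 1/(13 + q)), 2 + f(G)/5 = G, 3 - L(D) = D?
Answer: -1090391/4621 ≈ -235.96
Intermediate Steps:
L(D) = 3 - D
f(G) = -10 + 5*G
l(q) = 3/(1/(13 + q) + 2*q) (l(q) = ((3 - q) + q)/((q + q) + 1/(13 + q)) = 3/(2*q + 1/(13 + q)) = 3/(1/(13 + q) + 2*q))
(l(42) + f(59)) - 521 = (3*(13 + 42)/(1 + 2*42² + 26*42) + (-10 + 5*59)) - 521 = (3*55/(1 + 2*1764 + 1092) + (-10 + 295)) - 521 = (3*55/(1 + 3528 + 1092) + 285) - 521 = (3*55/4621 + 285) - 521 = (3*(1/4621)*55 + 285) - 521 = (165/4621 + 285) - 521 = 1317150/4621 - 521 = -1090391/4621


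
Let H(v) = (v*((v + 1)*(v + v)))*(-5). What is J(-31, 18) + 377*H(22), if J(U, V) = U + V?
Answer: -41967653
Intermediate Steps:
H(v) = -10*v**2*(1 + v) (H(v) = (v*((1 + v)*(2*v)))*(-5) = (v*(2*v*(1 + v)))*(-5) = (2*v**2*(1 + v))*(-5) = -10*v**2*(1 + v))
J(-31, 18) + 377*H(22) = (-31 + 18) + 377*(10*22**2*(-1 - 1*22)) = -13 + 377*(10*484*(-1 - 22)) = -13 + 377*(10*484*(-23)) = -13 + 377*(-111320) = -13 - 41967640 = -41967653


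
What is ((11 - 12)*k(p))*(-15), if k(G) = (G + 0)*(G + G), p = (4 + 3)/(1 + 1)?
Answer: 735/2 ≈ 367.50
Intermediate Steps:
p = 7/2 ≈ 3.5000
k(G) = 2*G² (k(G) = G*(2*G) = 2*G²)
((11 - 12)*k(p))*(-15) = ((11 - 12)*(2*(7/2)²))*(-15) = -2*49/4*(-15) = -1*49/2*(-15) = -49/2*(-15) = 735/2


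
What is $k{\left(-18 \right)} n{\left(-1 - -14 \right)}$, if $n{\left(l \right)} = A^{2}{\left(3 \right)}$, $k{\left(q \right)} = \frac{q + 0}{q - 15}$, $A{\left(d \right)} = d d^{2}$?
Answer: $\frac{4374}{11} \approx 397.64$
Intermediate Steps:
$A{\left(d \right)} = d^{3}$
$k{\left(q \right)} = \frac{q}{-15 + q}$
$n{\left(l \right)} = 729$ ($n{\left(l \right)} = \left(3^{3}\right)^{2} = 27^{2} = 729$)
$k{\left(-18 \right)} n{\left(-1 - -14 \right)} = - \frac{18}{-15 - 18} \cdot 729 = - \frac{18}{-33} \cdot 729 = \left(-18\right) \left(- \frac{1}{33}\right) 729 = \frac{6}{11} \cdot 729 = \frac{4374}{11}$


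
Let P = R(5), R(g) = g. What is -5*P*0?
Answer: 0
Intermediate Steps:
P = 5
-5*P*0 = -5*5*0 = -25*0 = 0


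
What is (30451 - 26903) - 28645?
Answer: -25097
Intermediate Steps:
(30451 - 26903) - 28645 = 3548 - 28645 = -25097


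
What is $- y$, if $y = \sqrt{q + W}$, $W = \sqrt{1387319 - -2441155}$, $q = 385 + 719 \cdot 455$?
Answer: $- \sqrt{327530 + 3 \sqrt{425386}} \approx -574.01$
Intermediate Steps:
$q = 327530$ ($q = 385 + 327145 = 327530$)
$W = 3 \sqrt{425386}$ ($W = \sqrt{1387319 + 2441155} = \sqrt{3828474} = 3 \sqrt{425386} \approx 1956.6$)
$y = \sqrt{327530 + 3 \sqrt{425386}} \approx 574.01$
$- y = - \sqrt{327530 + 3 \sqrt{425386}}$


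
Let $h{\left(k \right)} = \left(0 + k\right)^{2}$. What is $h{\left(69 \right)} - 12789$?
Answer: $-8028$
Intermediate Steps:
$h{\left(k \right)} = k^{2}$
$h{\left(69 \right)} - 12789 = 69^{2} - 12789 = 4761 - 12789 = -8028$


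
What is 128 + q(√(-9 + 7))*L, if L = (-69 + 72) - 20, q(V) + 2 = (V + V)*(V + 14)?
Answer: 230 - 476*I*√2 ≈ 230.0 - 673.17*I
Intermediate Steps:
q(V) = -2 + 2*V*(14 + V) (q(V) = -2 + (V + V)*(V + 14) = -2 + (2*V)*(14 + V) = -2 + 2*V*(14 + V))
L = -17 (L = 3 - 20 = -17)
128 + q(√(-9 + 7))*L = 128 + (-2 + 2*(√(-9 + 7))² + 28*√(-9 + 7))*(-17) = 128 + (-2 + 2*(√(-2))² + 28*√(-2))*(-17) = 128 + (-2 + 2*(I*√2)² + 28*(I*√2))*(-17) = 128 + (-2 + 2*(-2) + 28*I*√2)*(-17) = 128 + (-2 - 4 + 28*I*√2)*(-17) = 128 + (-6 + 28*I*√2)*(-17) = 128 + (102 - 476*I*√2) = 230 - 476*I*√2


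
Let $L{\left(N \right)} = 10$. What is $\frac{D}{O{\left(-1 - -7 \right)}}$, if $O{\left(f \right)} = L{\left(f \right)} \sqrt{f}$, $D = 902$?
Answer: $\frac{451 \sqrt{6}}{30} \approx 36.824$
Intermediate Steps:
$O{\left(f \right)} = 10 \sqrt{f}$
$\frac{D}{O{\left(-1 - -7 \right)}} = \frac{902}{10 \sqrt{-1 - -7}} = \frac{902}{10 \sqrt{-1 + 7}} = \frac{902}{10 \sqrt{6}} = 902 \frac{\sqrt{6}}{60} = \frac{451 \sqrt{6}}{30}$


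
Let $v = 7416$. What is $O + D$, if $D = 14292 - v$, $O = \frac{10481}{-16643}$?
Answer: $\frac{114426787}{16643} \approx 6875.4$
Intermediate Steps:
$O = - \frac{10481}{16643}$ ($O = 10481 \left(- \frac{1}{16643}\right) = - \frac{10481}{16643} \approx -0.62975$)
$D = 6876$ ($D = 14292 - 7416 = 6876$)
$O + D = - \frac{10481}{16643} + 6876 = \frac{114426787}{16643}$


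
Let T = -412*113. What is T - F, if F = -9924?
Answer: -36632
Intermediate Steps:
T = -46556
T - F = -46556 - 1*(-9924) = -46556 + 9924 = -36632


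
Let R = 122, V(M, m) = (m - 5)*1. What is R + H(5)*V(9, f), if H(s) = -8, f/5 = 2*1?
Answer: 82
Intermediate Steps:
f = 10 (f = 5*(2*1) = 5*2 = 10)
V(M, m) = -5 + m (V(M, m) = (-5 + m)*1 = -5 + m)
R + H(5)*V(9, f) = 122 - 8*(-5 + 10) = 122 - 8*5 = 122 - 40 = 82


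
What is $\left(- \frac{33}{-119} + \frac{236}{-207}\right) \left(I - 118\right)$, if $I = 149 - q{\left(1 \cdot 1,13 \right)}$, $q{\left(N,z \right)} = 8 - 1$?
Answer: $- \frac{170024}{8211} \approx -20.707$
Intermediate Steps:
$q{\left(N,z \right)} = 7$ ($q{\left(N,z \right)} = 8 - 1 = 7$)
$I = 142$ ($I = 149 - 7 = 142$)
$\left(- \frac{33}{-119} + \frac{236}{-207}\right) \left(I - 118\right) = \left(- \frac{33}{-119} + \frac{236}{-207}\right) \left(142 - 118\right) = \left(\left(-33\right) \left(- \frac{1}{119}\right) + 236 \left(- \frac{1}{207}\right)\right) 24 = \left(\frac{33}{119} - \frac{236}{207}\right) 24 = \left(- \frac{21253}{24633}\right) 24 = - \frac{170024}{8211}$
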